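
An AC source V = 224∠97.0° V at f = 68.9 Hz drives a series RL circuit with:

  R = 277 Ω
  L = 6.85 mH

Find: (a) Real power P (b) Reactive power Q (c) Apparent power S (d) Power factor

Step 1 — Angular frequency: ω = 2π·f = 2π·68.9 = 432.9 rad/s.
Step 2 — Component impedances:
  R: Z = R = 277 Ω
  L: Z = jωL = j·432.9·0.00685 = 0 + j2.965 Ω
Step 3 — Series combination: Z_total = R + L = 277 + j2.965 Ω = 277∠0.6° Ω.
Step 4 — Source phasor: V = 224∠97.0° V = -27.3 + j222.3 V.
Step 5 — Current: I = V / Z = -0.08995 + j0.8036 A = 0.8086∠96.4° A.
Step 6 — Complex power: S = V·I* = 181.1 + j1.939 VA.
Step 7 — Real power: P = Re(S) = 181.1 W.
Step 8 — Reactive power: Q = Im(S) = 1.939 VAR.
Step 9 — Apparent power: |S| = 181.1 VA.
Step 10 — Power factor: PF = P/|S| = 0.9999 (lagging).

(a) P = 181.1 W  (b) Q = 1.939 VAR  (c) S = 181.1 VA  (d) PF = 0.9999 (lagging)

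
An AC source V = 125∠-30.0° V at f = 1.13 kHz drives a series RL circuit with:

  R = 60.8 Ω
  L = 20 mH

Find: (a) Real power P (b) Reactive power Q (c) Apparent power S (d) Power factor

Step 1 — Angular frequency: ω = 2π·f = 2π·1130 = 7100 rad/s.
Step 2 — Component impedances:
  R: Z = R = 60.8 Ω
  L: Z = jωL = j·7100·0.02 = 0 + j142 Ω
Step 3 — Series combination: Z_total = R + L = 60.8 + j142 Ω = 154.5∠66.8° Ω.
Step 4 — Source phasor: V = 125∠-30.0° V = 108.3 - j62.5 V.
Step 5 — Current: I = V / Z = -0.09611 - j0.8035 A = 0.8092∠-96.8° A.
Step 6 — Complex power: S = V·I* = 39.81 + j92.99 VA.
Step 7 — Real power: P = Re(S) = 39.81 W.
Step 8 — Reactive power: Q = Im(S) = 92.99 VAR.
Step 9 — Apparent power: |S| = 101.2 VA.
Step 10 — Power factor: PF = P/|S| = 0.3936 (lagging).

(a) P = 39.81 W  (b) Q = 92.99 VAR  (c) S = 101.2 VA  (d) PF = 0.3936 (lagging)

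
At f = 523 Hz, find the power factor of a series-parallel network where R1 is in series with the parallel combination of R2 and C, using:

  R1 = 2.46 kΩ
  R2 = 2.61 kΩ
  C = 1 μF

Step 1 — Angular frequency: ω = 2π·f = 2π·523 = 3286 rad/s.
Step 2 — Component impedances:
  R1: Z = R = 2460 Ω
  R2: Z = R = 2610 Ω
  C: Z = 1/(jωC) = -j/(ω·C) = 0 - j304.3 Ω
Step 3 — Parallel branch: R2 || C = 1/(1/R2 + 1/C) = 35.01 - j300.2 Ω.
Step 4 — Series with R1: Z_total = R1 + (R2 || C) = 2495 - j300.2 Ω = 2513∠-6.9° Ω.
Step 5 — Power factor: PF = cos(φ) = Re(Z)/|Z| = 2495/2513 = 0.9928.
Step 6 — Type: Im(Z) = -300.2 ⇒ leading (phase φ = -6.9°).

PF = 0.9928 (leading, φ = -6.9°)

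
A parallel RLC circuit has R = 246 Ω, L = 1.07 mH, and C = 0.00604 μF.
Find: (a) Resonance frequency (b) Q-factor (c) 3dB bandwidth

Step 1 — Resonance: ω₀ = 1/√(LC) = 1/√(0.00107·6.04e-09) = 3.934e+05 rad/s.
Step 2 — f₀ = ω₀/(2π) = 6.261e+04 Hz.
Step 3 — Parallel Q: Q = R/(ω₀L) = 246/(3.934e+05·0.00107) = 0.5845.
Step 4 — Bandwidth: Δω = ω₀/Q = 6.73e+05 rad/s; BW = Δω/(2π) = 1.071e+05 Hz.

(a) f₀ = 6.261e+04 Hz  (b) Q = 0.5845  (c) BW = 1.071e+05 Hz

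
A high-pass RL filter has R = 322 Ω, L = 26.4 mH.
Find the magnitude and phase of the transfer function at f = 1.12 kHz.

Step 1 — Angular frequency: ω = 2π·1120 = 7037 rad/s.
Step 2 — Transfer function: H(jω) = jωL/(R + jωL).
Step 3 — Numerator jωL = j·185.8; denominator R + jωL = 322 + j185.8.
Step 4 — H = 0.2497 + j0.4329.
Step 5 — Magnitude: |H| = 0.4997 (-6.0 dB); phase: φ = 60.0°.

|H| = 0.4997 (-6.0 dB), φ = 60.0°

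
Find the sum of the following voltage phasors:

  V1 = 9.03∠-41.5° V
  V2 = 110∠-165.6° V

Step 1 — Convert each phasor to rectangular form:
  V1 = 9.03·(cos(-41.5°) + j·sin(-41.5°)) = 6.763 - j5.983 V
  V2 = 110·(cos(-165.6°) + j·sin(-165.6°)) = -106.5 - j27.36 V
Step 2 — Sum components: V_total = -99.78 - j33.34 V.
Step 3 — Convert to polar: |V_total| = 105.2 V, ∠V_total = -161.5°.

V_total = 105.2∠-161.5° V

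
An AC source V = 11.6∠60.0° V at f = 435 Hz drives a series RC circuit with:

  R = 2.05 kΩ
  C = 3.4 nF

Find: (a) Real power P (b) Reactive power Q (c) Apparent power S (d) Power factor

Step 1 — Angular frequency: ω = 2π·f = 2π·435 = 2733 rad/s.
Step 2 — Component impedances:
  R: Z = R = 2050 Ω
  C: Z = 1/(jωC) = -j/(ω·C) = 0 - j1.076e+05 Ω
Step 3 — Series combination: Z_total = R + C = 2050 - j1.076e+05 Ω = 1.076e+05∠-88.9° Ω.
Step 4 — Source phasor: V = 11.6∠60.0° V = 5.8 + j10.05 V.
Step 5 — Current: I = V / Z = -9.229e-05 + j5.566e-05 A = 0.0001078∠148.9° A.
Step 6 — Complex power: S = V·I* = 2.381e-05 - j0.00125 VA.
Step 7 — Real power: P = Re(S) = 2.381e-05 W.
Step 8 — Reactive power: Q = Im(S) = -0.00125 VAR.
Step 9 — Apparent power: |S| = 0.00125 VA.
Step 10 — Power factor: PF = P/|S| = 0.01905 (leading).

(a) P = 2.381e-05 W  (b) Q = -0.00125 VAR  (c) S = 0.00125 VA  (d) PF = 0.01905 (leading)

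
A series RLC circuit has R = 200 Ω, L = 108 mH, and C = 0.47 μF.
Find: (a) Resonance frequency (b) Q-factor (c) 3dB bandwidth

Step 1 — Resonance: ω₀ = 1/√(LC) = 1/√(0.108·4.7e-07) = 4439 rad/s.
Step 2 — f₀ = ω₀/(2π) = 706.4 Hz.
Step 3 — Series Q: Q = ω₀L/R = 4439·0.108/200 = 2.397.
Step 4 — Bandwidth: Δω = ω₀/Q = 1852 rad/s; BW = Δω/(2π) = 294.7 Hz.

(a) f₀ = 706.4 Hz  (b) Q = 2.397  (c) BW = 294.7 Hz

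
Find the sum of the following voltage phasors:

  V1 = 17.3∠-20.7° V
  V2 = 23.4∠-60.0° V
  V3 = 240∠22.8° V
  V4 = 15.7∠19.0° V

Step 1 — Convert each phasor to rectangular form:
  V1 = 17.3·(cos(-20.7°) + j·sin(-20.7°)) = 16.18 - j6.115 V
  V2 = 23.4·(cos(-60.0°) + j·sin(-60.0°)) = 11.7 - j20.26 V
  V3 = 240·(cos(22.8°) + j·sin(22.8°)) = 221.2 + j93 V
  V4 = 15.7·(cos(19.0°) + j·sin(19.0°)) = 14.84 + j5.111 V
Step 2 — Sum components: V_total = 264 + j71.74 V.
Step 3 — Convert to polar: |V_total| = 273.5 V, ∠V_total = 15.2°.

V_total = 273.5∠15.2° V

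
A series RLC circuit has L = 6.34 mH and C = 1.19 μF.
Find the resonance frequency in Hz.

Step 1 — Resonance condition Im(Z)=0 gives ω₀ = 1/√(LC).
Step 2 — ω₀ = 1/√(0.00634·1.19e-06) = 1.151e+04 rad/s.
Step 3 — f₀ = ω₀/(2π) = 1832 Hz.

f₀ = 1832 Hz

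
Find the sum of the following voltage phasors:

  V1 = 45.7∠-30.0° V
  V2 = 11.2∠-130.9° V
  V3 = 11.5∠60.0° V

Step 1 — Convert each phasor to rectangular form:
  V1 = 45.7·(cos(-30.0°) + j·sin(-30.0°)) = 39.58 - j22.85 V
  V2 = 11.2·(cos(-130.9°) + j·sin(-130.9°)) = -7.333 - j8.466 V
  V3 = 11.5·(cos(60.0°) + j·sin(60.0°)) = 5.75 + j9.959 V
Step 2 — Sum components: V_total = 37.99 - j21.36 V.
Step 3 — Convert to polar: |V_total| = 43.59 V, ∠V_total = -29.3°.

V_total = 43.59∠-29.3° V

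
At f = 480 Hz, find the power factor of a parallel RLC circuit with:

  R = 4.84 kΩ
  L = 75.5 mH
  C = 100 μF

Step 1 — Angular frequency: ω = 2π·f = 2π·480 = 3016 rad/s.
Step 2 — Component impedances:
  R: Z = R = 4840 Ω
  L: Z = jωL = j·3016·0.0755 = 0 + j227.7 Ω
  C: Z = 1/(jωC) = -j/(ω·C) = 0 - j3.316 Ω
Step 3 — Parallel combination: 1/Z_total = 1/R + 1/L + 1/C; Z_total = 0.002339 - j3.365 Ω = 3.365∠-90.0° Ω.
Step 4 — Power factor: PF = cos(φ) = Re(Z)/|Z| = 0.0023391/3.3647 = 0.0006952.
Step 5 — Type: Im(Z) = -3.365 ⇒ leading (phase φ = -90.0°).

PF = 0.0006952 (leading, φ = -90.0°)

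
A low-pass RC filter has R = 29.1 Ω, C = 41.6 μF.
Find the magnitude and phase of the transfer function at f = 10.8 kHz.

Step 1 — Angular frequency: ω = 2π·1.08e+04 = 6.786e+04 rad/s.
Step 2 — Transfer function: H(jω) = 1/(1 + jωRC).
Step 3 — Denominator: 1 + jωRC = 1 + j·6.786e+04·29.1·4.16e-05 = 1 + j82.15.
Step 4 — H = 0.0001482 - j0.01217.
Step 5 — Magnitude: |H| = 0.01217 (-38.3 dB); phase: φ = -89.3°.

|H| = 0.01217 (-38.3 dB), φ = -89.3°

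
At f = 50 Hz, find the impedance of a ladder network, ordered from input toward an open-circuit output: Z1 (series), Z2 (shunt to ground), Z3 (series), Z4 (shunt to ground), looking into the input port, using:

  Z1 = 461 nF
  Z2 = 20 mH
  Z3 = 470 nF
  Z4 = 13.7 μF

Step 1 — Angular frequency: ω = 2π·f = 2π·50 = 314.2 rad/s.
Step 2 — Component impedances:
  Z1: Z = 1/(jωC) = -j/(ω·C) = 0 - j6905 Ω
  Z2: Z = jωL = j·314.2·0.02 = 0 + j6.283 Ω
  Z3: Z = 1/(jωC) = -j/(ω·C) = 0 - j6773 Ω
  Z4: Z = 1/(jωC) = -j/(ω·C) = 0 - j232.3 Ω
Step 3 — Ladder network (open output): work backward from the far end, alternating series and parallel combinations. Z_in = 0 - j6898 Ω = 6898∠-90.0° Ω.

Z = 0 - j6898 Ω = 6898∠-90.0° Ω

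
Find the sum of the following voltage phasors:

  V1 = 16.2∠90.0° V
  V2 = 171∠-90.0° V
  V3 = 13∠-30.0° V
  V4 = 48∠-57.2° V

Step 1 — Convert each phasor to rectangular form:
  V1 = 16.2·(cos(90.0°) + j·sin(90.0°)) = 0 + j16.2 V
  V2 = 171·(cos(-90.0°) + j·sin(-90.0°)) = 0 - j171 V
  V3 = 13·(cos(-30.0°) + j·sin(-30.0°)) = 11.26 - j6.5 V
  V4 = 48·(cos(-57.2°) + j·sin(-57.2°)) = 26 - j40.35 V
Step 2 — Sum components: V_total = 37.26 - j201.6 V.
Step 3 — Convert to polar: |V_total| = 205.1 V, ∠V_total = -79.5°.

V_total = 205.1∠-79.5° V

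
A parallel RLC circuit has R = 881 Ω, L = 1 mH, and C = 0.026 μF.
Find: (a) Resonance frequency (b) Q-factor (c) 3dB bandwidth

Step 1 — Resonance: ω₀ = 1/√(LC) = 1/√(0.001·2.6e-08) = 1.961e+05 rad/s.
Step 2 — f₀ = ω₀/(2π) = 3.121e+04 Hz.
Step 3 — Parallel Q: Q = R/(ω₀L) = 881/(1.961e+05·0.001) = 4.492.
Step 4 — Bandwidth: Δω = ω₀/Q = 4.366e+04 rad/s; BW = Δω/(2π) = 6948 Hz.

(a) f₀ = 3.121e+04 Hz  (b) Q = 4.492  (c) BW = 6948 Hz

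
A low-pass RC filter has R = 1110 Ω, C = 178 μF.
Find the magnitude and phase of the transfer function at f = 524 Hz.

Step 1 — Angular frequency: ω = 2π·524 = 3292 rad/s.
Step 2 — Transfer function: H(jω) = 1/(1 + jωRC).
Step 3 — Denominator: 1 + jωRC = 1 + j·3292·1110·0.000178 = 1 + j650.5.
Step 4 — H = 2.363e-06 - j0.001537.
Step 5 — Magnitude: |H| = 0.001537 (-56.3 dB); phase: φ = -89.9°.

|H| = 0.001537 (-56.3 dB), φ = -89.9°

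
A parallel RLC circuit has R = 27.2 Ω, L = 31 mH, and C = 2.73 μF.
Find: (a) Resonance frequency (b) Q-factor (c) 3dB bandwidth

Step 1 — Resonance: ω₀ = 1/√(LC) = 1/√(0.031·2.73e-06) = 3437 rad/s.
Step 2 — f₀ = ω₀/(2π) = 547.1 Hz.
Step 3 — Parallel Q: Q = R/(ω₀L) = 27.2/(3437·0.031) = 0.2553.
Step 4 — Bandwidth: Δω = ω₀/Q = 1.347e+04 rad/s; BW = Δω/(2π) = 2143 Hz.

(a) f₀ = 547.1 Hz  (b) Q = 0.2553  (c) BW = 2143 Hz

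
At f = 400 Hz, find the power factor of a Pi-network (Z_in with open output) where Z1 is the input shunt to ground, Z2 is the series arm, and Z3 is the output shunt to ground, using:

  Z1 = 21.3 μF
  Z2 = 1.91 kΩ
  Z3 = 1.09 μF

Step 1 — Angular frequency: ω = 2π·f = 2π·400 = 2513 rad/s.
Step 2 — Component impedances:
  Z1: Z = 1/(jωC) = -j/(ω·C) = 0 - j18.68 Ω
  Z2: Z = R = 1910 Ω
  Z3: Z = 1/(jωC) = -j/(ω·C) = 0 - j365 Ω
Step 3 — With open output, the series arm Z2 and the output shunt Z3 appear in series to ground: Z2 + Z3 = 1910 - j365 Ω.
Step 4 — Parallel with input shunt Z1: Z_in = Z1 || (Z2 + Z3) = 0.1756 - j18.64 Ω = 18.65∠-89.5° Ω.
Step 5 — Power factor: PF = cos(φ) = Re(Z)/|Z| = 0.17561/18.646 = 0.009418.
Step 6 — Type: Im(Z) = -18.64 ⇒ leading (phase φ = -89.5°).

PF = 0.009418 (leading, φ = -89.5°)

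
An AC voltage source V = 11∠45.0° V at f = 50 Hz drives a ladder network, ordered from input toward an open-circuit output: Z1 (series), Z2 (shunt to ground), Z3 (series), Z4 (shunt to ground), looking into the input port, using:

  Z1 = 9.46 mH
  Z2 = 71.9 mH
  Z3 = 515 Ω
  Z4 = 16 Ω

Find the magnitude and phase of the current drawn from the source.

Step 1 — Angular frequency: ω = 2π·f = 2π·50 = 314.2 rad/s.
Step 2 — Component impedances:
  Z1: Z = jωL = j·314.2·0.00946 = 0 + j2.972 Ω
  Z2: Z = jωL = j·314.2·0.0719 = 0 + j22.59 Ω
  Z3: Z = R = 515 Ω
  Z4: Z = R = 16 Ω
Step 3 — Ladder network (open output): work backward from the far end, alternating series and parallel combinations. Z_in = 0.9591 + j25.52 Ω = 25.54∠87.8° Ω.
Step 4 — Source phasor: V = 11∠45.0° V = 7.778 + j7.778 V.
Step 5 — Ohm's law: I = V / Z_total = (7.778 + j7.778) / (0.9591 + j25.52) = 0.3158 - j0.2929 A.
Step 6 — Convert to polar: |I| = 0.4307 A, ∠I = -42.8°.

I = 0.4307∠-42.8° A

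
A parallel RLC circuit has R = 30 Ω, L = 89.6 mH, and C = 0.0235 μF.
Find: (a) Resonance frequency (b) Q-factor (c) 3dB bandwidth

Step 1 — Resonance: ω₀ = 1/√(LC) = 1/√(0.0896·2.35e-08) = 2.179e+04 rad/s.
Step 2 — f₀ = ω₀/(2π) = 3468 Hz.
Step 3 — Parallel Q: Q = R/(ω₀L) = 30/(2.179e+04·0.0896) = 0.01536.
Step 4 — Bandwidth: Δω = ω₀/Q = 1.418e+06 rad/s; BW = Δω/(2π) = 2.258e+05 Hz.

(a) f₀ = 3468 Hz  (b) Q = 0.01536  (c) BW = 2.258e+05 Hz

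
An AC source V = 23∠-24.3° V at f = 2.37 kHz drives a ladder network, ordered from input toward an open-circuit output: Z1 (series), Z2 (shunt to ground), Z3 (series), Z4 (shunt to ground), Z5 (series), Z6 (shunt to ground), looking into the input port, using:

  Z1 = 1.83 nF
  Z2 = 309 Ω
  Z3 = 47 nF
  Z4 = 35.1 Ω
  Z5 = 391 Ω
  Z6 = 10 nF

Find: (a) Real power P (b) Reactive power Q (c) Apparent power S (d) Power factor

Step 1 — Angular frequency: ω = 2π·f = 2π·2370 = 1.489e+04 rad/s.
Step 2 — Component impedances:
  Z1: Z = 1/(jωC) = -j/(ω·C) = 0 - j3.67e+04 Ω
  Z2: Z = R = 309 Ω
  Z3: Z = 1/(jωC) = -j/(ω·C) = 0 - j1429 Ω
  Z4: Z = R = 35.1 Ω
  Z5: Z = R = 391 Ω
  Z6: Z = 1/(jωC) = -j/(ω·C) = 0 - j6715 Ω
Step 3 — Ladder network (open output): work backward from the far end, alternating series and parallel combinations. Z_in = 293.8 - j3.676e+04 Ω = 3.676e+04∠-89.5° Ω.
Step 4 — Source phasor: V = 23∠-24.3° V = 20.96 - j9.465 V.
Step 5 — Current: I = V / Z = 0.000262 + j0.0005682 A = 0.0006257∠65.2° A.
Step 6 — Complex power: S = V·I* = 0.000115 - j0.01439 VA.
Step 7 — Real power: P = Re(S) = 0.000115 W.
Step 8 — Reactive power: Q = Im(S) = -0.01439 VAR.
Step 9 — Apparent power: |S| = 0.01439 VA.
Step 10 — Power factor: PF = P/|S| = 0.007992 (leading).

(a) P = 0.000115 W  (b) Q = -0.01439 VAR  (c) S = 0.01439 VA  (d) PF = 0.007992 (leading)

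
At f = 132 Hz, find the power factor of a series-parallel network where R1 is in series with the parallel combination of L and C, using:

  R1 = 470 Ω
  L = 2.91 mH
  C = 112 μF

Step 1 — Angular frequency: ω = 2π·f = 2π·132 = 829.4 rad/s.
Step 2 — Component impedances:
  R1: Z = R = 470 Ω
  L: Z = jωL = j·829.4·0.00291 = 0 + j2.413 Ω
  C: Z = 1/(jωC) = -j/(ω·C) = 0 - j10.77 Ω
Step 3 — Parallel branch: L || C = 1/(1/L + 1/C) = 0 + j3.111 Ω.
Step 4 — Series with R1: Z_total = R1 + (L || C) = 470 + j3.111 Ω = 470∠0.4° Ω.
Step 5 — Power factor: PF = cos(φ) = Re(Z)/|Z| = 470/470 = 1.
Step 6 — Type: Im(Z) = 3.111 ⇒ lagging (phase φ = 0.4°).

PF = 1 (lagging, φ = 0.4°)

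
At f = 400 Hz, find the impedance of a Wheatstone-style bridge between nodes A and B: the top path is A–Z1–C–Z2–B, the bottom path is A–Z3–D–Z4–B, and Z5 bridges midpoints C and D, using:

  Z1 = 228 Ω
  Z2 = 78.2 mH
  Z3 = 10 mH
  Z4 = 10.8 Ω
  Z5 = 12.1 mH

Step 1 — Angular frequency: ω = 2π·f = 2π·400 = 2513 rad/s.
Step 2 — Component impedances:
  Z1: Z = R = 228 Ω
  Z2: Z = jωL = j·2513·0.0782 = 0 + j196.5 Ω
  Z3: Z = jωL = j·2513·0.01 = 0 + j25.13 Ω
  Z4: Z = R = 10.8 Ω
  Z5: Z = jωL = j·2513·0.0121 = 0 + j30.41 Ω
Step 3 — Bridge requires nodal analysis (the Z5 bridge couples midpoints C and D, so the two paths cannot be reduced to a simple series/parallel combination). Setting node B to ground and injecting 1 A at node A, the 3-node admittance system at A, C, D solves to V_A = Z_AB = 13.35 + j24.75 Ω = 28.12∠61.7° Ω.

Z = 13.35 + j24.75 Ω = 28.12∠61.7° Ω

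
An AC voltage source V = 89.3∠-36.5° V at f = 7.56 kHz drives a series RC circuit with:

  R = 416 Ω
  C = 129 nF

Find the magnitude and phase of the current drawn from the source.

Step 1 — Angular frequency: ω = 2π·f = 2π·7560 = 4.75e+04 rad/s.
Step 2 — Component impedances:
  R: Z = R = 416 Ω
  C: Z = 1/(jωC) = -j/(ω·C) = 0 - j163.2 Ω
Step 3 — Series combination: Z_total = R + C = 416 - j163.2 Ω = 446.9∠-21.4° Ω.
Step 4 — Source phasor: V = 89.3∠-36.5° V = 71.78 - j53.12 V.
Step 5 — Ohm's law: I = V / Z_total = (71.78 - j53.12) / (416 - j163.2) = 0.193 - j0.05199 A.
Step 6 — Convert to polar: |I| = 0.1998 A, ∠I = -15.1°.

I = 0.1998∠-15.1° A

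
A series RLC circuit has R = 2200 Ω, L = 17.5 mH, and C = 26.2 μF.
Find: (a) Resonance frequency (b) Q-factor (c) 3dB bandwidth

Step 1 — Resonance: ω₀ = 1/√(LC) = 1/√(0.0175·2.62e-05) = 1477 rad/s.
Step 2 — f₀ = ω₀/(2π) = 235 Hz.
Step 3 — Series Q: Q = ω₀L/R = 1477·0.0175/2200 = 0.01175.
Step 4 — Bandwidth: Δω = ω₀/Q = 1.257e+05 rad/s; BW = Δω/(2π) = 2.001e+04 Hz.

(a) f₀ = 235 Hz  (b) Q = 0.01175  (c) BW = 2.001e+04 Hz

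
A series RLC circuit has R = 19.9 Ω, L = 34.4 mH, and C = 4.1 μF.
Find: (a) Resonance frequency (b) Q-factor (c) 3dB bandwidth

Step 1 — Resonance condition Im(Z)=0 gives ω₀ = 1/√(LC).
Step 2 — ω₀ = 1/√(0.0344·4.1e-06) = 2663 rad/s.
Step 3 — f₀ = ω₀/(2π) = 423.8 Hz.
Step 4 — Series Q: Q = ω₀L/R = 2663·0.0344/19.9 = 4.603.
Step 5 — 3dB bandwidth: Δω = ω₀/Q = 578.5 rad/s; BW = Δω/(2π) = 92.07 Hz.

(a) f₀ = 423.8 Hz  (b) Q = 4.603  (c) BW = 92.07 Hz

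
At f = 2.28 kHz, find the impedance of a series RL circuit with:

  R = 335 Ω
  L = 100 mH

Step 1 — Angular frequency: ω = 2π·f = 2π·2280 = 1.433e+04 rad/s.
Step 2 — Component impedances:
  R: Z = R = 335 Ω
  L: Z = jωL = j·1.433e+04·0.1 = 0 + j1433 Ω
Step 3 — Series combination: Z_total = R + L = 335 + j1433 Ω = 1471∠76.8° Ω.

Z = 335 + j1433 Ω = 1471∠76.8° Ω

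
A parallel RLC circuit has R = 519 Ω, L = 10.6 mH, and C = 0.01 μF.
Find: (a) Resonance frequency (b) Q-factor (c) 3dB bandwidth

Step 1 — Resonance: ω₀ = 1/√(LC) = 1/√(0.0106·1e-08) = 9.713e+04 rad/s.
Step 2 — f₀ = ω₀/(2π) = 1.546e+04 Hz.
Step 3 — Parallel Q: Q = R/(ω₀L) = 519/(9.713e+04·0.0106) = 0.5041.
Step 4 — Bandwidth: Δω = ω₀/Q = 1.927e+05 rad/s; BW = Δω/(2π) = 3.067e+04 Hz.

(a) f₀ = 1.546e+04 Hz  (b) Q = 0.5041  (c) BW = 3.067e+04 Hz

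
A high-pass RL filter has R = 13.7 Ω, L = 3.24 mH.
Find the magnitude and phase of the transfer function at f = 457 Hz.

Step 1 — Angular frequency: ω = 2π·457 = 2871 rad/s.
Step 2 — Transfer function: H(jω) = jωL/(R + jωL).
Step 3 — Numerator jωL = j·9.303; denominator R + jωL = 13.7 + j9.303.
Step 4 — H = 0.3156 + j0.4648.
Step 5 — Magnitude: |H| = 0.5618 (-5.0 dB); phase: φ = 55.8°.

|H| = 0.5618 (-5.0 dB), φ = 55.8°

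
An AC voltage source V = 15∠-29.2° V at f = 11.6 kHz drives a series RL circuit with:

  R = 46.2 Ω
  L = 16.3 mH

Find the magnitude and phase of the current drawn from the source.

Step 1 — Angular frequency: ω = 2π·f = 2π·1.16e+04 = 7.288e+04 rad/s.
Step 2 — Component impedances:
  R: Z = R = 46.2 Ω
  L: Z = jωL = j·7.288e+04·0.0163 = 0 + j1188 Ω
Step 3 — Series combination: Z_total = R + L = 46.2 + j1188 Ω = 1189∠87.8° Ω.
Step 4 — Source phasor: V = 15∠-29.2° V = 13.09 - j7.318 V.
Step 5 — Ohm's law: I = V / Z_total = (13.09 - j7.318) / (46.2 + j1188) = -0.005722 - j0.01124 A.
Step 6 — Convert to polar: |I| = 0.01262 A, ∠I = -117.0°.

I = 0.01262∠-117.0° A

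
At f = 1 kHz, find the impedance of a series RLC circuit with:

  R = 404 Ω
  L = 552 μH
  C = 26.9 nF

Step 1 — Angular frequency: ω = 2π·f = 2π·1000 = 6283 rad/s.
Step 2 — Component impedances:
  R: Z = R = 404 Ω
  L: Z = jωL = j·6283·0.000552 = 0 + j3.468 Ω
  C: Z = 1/(jωC) = -j/(ω·C) = 0 - j5917 Ω
Step 3 — Series combination: Z_total = R + L + C = 404 - j5913 Ω = 5927∠-86.1° Ω.

Z = 404 - j5913 Ω = 5927∠-86.1° Ω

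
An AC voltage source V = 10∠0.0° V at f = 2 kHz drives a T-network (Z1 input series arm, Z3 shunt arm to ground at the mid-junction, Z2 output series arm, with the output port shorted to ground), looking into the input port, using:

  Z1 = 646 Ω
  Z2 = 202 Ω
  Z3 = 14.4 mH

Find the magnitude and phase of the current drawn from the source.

Step 1 — Angular frequency: ω = 2π·f = 2π·2000 = 1.257e+04 rad/s.
Step 2 — Component impedances:
  Z1: Z = R = 646 Ω
  Z2: Z = R = 202 Ω
  Z3: Z = jωL = j·1.257e+04·0.0144 = 0 + j181 Ω
Step 3 — With the output port shorted to ground, the output series arm Z2 runs from the junction to ground; the shunt arm Z3 also runs from the junction to ground. They appear in parallel: Z3 || Z2 = 89.93 + j100.4 Ω.
Step 4 — Series with input arm Z1: Z_in = Z1 + (Z3 || Z2) = 735.9 + j100.4 Ω = 742.7∠7.8° Ω.
Step 5 — Source phasor: V = 10∠0.0° V = 10 V.
Step 6 — Ohm's law: I = V / Z_total = (10) / (735.9 + j100.4) = 0.01334 - j0.00182 A.
Step 7 — Convert to polar: |I| = 0.01346 A, ∠I = -7.8°.

I = 0.01346∠-7.8° A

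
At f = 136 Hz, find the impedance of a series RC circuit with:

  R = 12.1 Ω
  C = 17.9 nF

Step 1 — Angular frequency: ω = 2π·f = 2π·136 = 854.5 rad/s.
Step 2 — Component impedances:
  R: Z = R = 12.1 Ω
  C: Z = 1/(jωC) = -j/(ω·C) = 0 - j6.538e+04 Ω
Step 3 — Series combination: Z_total = R + C = 12.1 - j6.538e+04 Ω = 6.538e+04∠-90.0° Ω.

Z = 12.1 - j6.538e+04 Ω = 6.538e+04∠-90.0° Ω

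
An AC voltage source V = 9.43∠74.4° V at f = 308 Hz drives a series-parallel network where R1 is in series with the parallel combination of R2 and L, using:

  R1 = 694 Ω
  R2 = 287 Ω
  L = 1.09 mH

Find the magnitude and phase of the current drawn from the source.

Step 1 — Angular frequency: ω = 2π·f = 2π·308 = 1935 rad/s.
Step 2 — Component impedances:
  R1: Z = R = 694 Ω
  R2: Z = R = 287 Ω
  L: Z = jωL = j·1935·0.00109 = 0 + j2.109 Ω
Step 3 — Parallel branch: R2 || L = 1/(1/R2 + 1/L) = 0.0155 + j2.109 Ω.
Step 4 — Series with R1: Z_total = R1 + (R2 || L) = 694 + j2.109 Ω = 694∠0.2° Ω.
Step 5 — Source phasor: V = 9.43∠74.4° V = 2.536 + j9.083 V.
Step 6 — Ohm's law: I = V / Z_total = (2.536 + j9.083) / (694 + j2.109) = 0.003694 + j0.01308 A.
Step 7 — Convert to polar: |I| = 0.01359 A, ∠I = 74.2°.

I = 0.01359∠74.2° A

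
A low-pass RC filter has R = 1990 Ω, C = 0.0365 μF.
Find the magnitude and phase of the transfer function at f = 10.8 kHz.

Step 1 — Angular frequency: ω = 2π·1.08e+04 = 6.786e+04 rad/s.
Step 2 — Transfer function: H(jω) = 1/(1 + jωRC).
Step 3 — Denominator: 1 + jωRC = 1 + j·6.786e+04·1990·3.65e-08 = 1 + j4.929.
Step 4 — H = 0.03954 - j0.1949.
Step 5 — Magnitude: |H| = 0.1988 (-14.0 dB); phase: φ = -78.5°.

|H| = 0.1988 (-14.0 dB), φ = -78.5°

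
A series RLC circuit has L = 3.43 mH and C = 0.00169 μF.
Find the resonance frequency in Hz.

Step 1 — Resonance condition Im(Z)=0 gives ω₀ = 1/√(LC).
Step 2 — ω₀ = 1/√(0.00343·1.69e-09) = 4.153e+05 rad/s.
Step 3 — f₀ = ω₀/(2π) = 6.61e+04 Hz.

f₀ = 6.61e+04 Hz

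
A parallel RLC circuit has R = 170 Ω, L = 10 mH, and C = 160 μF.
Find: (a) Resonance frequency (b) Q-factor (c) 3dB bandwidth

Step 1 — Resonance: ω₀ = 1/√(LC) = 1/√(0.01·0.00016) = 790.6 rad/s.
Step 2 — f₀ = ω₀/(2π) = 125.8 Hz.
Step 3 — Parallel Q: Q = R/(ω₀L) = 170/(790.6·0.01) = 21.5.
Step 4 — Bandwidth: Δω = ω₀/Q = 36.76 rad/s; BW = Δω/(2π) = 5.851 Hz.

(a) f₀ = 125.8 Hz  (b) Q = 21.5  (c) BW = 5.851 Hz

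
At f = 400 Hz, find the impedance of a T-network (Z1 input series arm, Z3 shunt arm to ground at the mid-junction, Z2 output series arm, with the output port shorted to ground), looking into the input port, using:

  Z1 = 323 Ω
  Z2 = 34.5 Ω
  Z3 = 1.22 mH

Step 1 — Angular frequency: ω = 2π·f = 2π·400 = 2513 rad/s.
Step 2 — Component impedances:
  Z1: Z = R = 323 Ω
  Z2: Z = R = 34.5 Ω
  Z3: Z = jωL = j·2513·0.00122 = 0 + j3.066 Ω
Step 3 — With the output port shorted to ground, the output series arm Z2 runs from the junction to ground; the shunt arm Z3 also runs from the junction to ground. They appear in parallel: Z3 || Z2 = 0.2704 + j3.042 Ω.
Step 4 — Series with input arm Z1: Z_in = Z1 + (Z3 || Z2) = 323.3 + j3.042 Ω = 323.3∠0.5° Ω.

Z = 323.3 + j3.042 Ω = 323.3∠0.5° Ω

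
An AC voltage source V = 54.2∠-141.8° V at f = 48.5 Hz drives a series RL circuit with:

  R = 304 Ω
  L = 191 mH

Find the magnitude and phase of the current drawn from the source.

Step 1 — Angular frequency: ω = 2π·f = 2π·48.5 = 304.7 rad/s.
Step 2 — Component impedances:
  R: Z = R = 304 Ω
  L: Z = jωL = j·304.7·0.191 = 0 + j58.2 Ω
Step 3 — Series combination: Z_total = R + L = 304 + j58.2 Ω = 309.5∠10.8° Ω.
Step 4 — Source phasor: V = 54.2∠-141.8° V = -42.59 - j33.52 V.
Step 5 — Ohm's law: I = V / Z_total = (-42.59 - j33.52) / (304 + j58.2) = -0.1555 - j0.08048 A.
Step 6 — Convert to polar: |I| = 0.1751 A, ∠I = -152.6°.

I = 0.1751∠-152.6° A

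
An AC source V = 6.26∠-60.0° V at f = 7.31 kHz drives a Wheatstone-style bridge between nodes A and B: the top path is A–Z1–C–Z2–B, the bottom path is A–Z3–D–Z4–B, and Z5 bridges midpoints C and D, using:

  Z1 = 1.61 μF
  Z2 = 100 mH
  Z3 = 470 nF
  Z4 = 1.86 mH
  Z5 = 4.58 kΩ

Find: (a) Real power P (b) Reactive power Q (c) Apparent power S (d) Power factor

Step 1 — Angular frequency: ω = 2π·f = 2π·7310 = 4.593e+04 rad/s.
Step 2 — Component impedances:
  Z1: Z = 1/(jωC) = -j/(ω·C) = 0 - j13.52 Ω
  Z2: Z = jωL = j·4.593e+04·0.1 = 0 + j4593 Ω
  Z3: Z = 1/(jωC) = -j/(ω·C) = 0 - j46.32 Ω
  Z4: Z = jωL = j·4.593e+04·0.00186 = 0 + j85.43 Ω
  Z5: Z = R = 4580 Ω
Step 3 — Bridge requires nodal analysis (the Z5 bridge couples midpoints C and D, so the two paths cannot be reduced to a simple series/parallel combination). Setting node B to ground and injecting 1 A at node A, the 3-node admittance system at A, C, D solves to V_A = Z_AB = 0.4583 + j38.78 Ω = 38.78∠89.3° Ω.
Step 4 — Source phasor: V = 6.26∠-60.0° V = 3.13 - j5.421 V.
Step 5 — Current: I = V / Z = -0.1388 - j0.08235 A = 0.1614∠-149.3° A.
Step 6 — Complex power: S = V·I* = 0.01194 + j1.01 VA.
Step 7 — Real power: P = Re(S) = 0.01194 W.
Step 8 — Reactive power: Q = Im(S) = 1.01 VAR.
Step 9 — Apparent power: |S| = 1.01 VA.
Step 10 — Power factor: PF = P/|S| = 0.01182 (lagging).

(a) P = 0.01194 W  (b) Q = 1.01 VAR  (c) S = 1.01 VA  (d) PF = 0.01182 (lagging)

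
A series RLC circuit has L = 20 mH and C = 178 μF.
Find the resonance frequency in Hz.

Step 1 — Resonance condition Im(Z)=0 gives ω₀ = 1/√(LC).
Step 2 — ω₀ = 1/√(0.02·0.000178) = 530 rad/s.
Step 3 — f₀ = ω₀/(2π) = 84.35 Hz.

f₀ = 84.35 Hz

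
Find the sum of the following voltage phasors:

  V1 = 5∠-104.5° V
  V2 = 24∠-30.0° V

Step 1 — Convert each phasor to rectangular form:
  V1 = 5·(cos(-104.5°) + j·sin(-104.5°)) = -1.252 - j4.841 V
  V2 = 24·(cos(-30.0°) + j·sin(-30.0°)) = 20.78 - j12 V
Step 2 — Sum components: V_total = 19.53 - j16.84 V.
Step 3 — Convert to polar: |V_total| = 25.79 V, ∠V_total = -40.8°.

V_total = 25.79∠-40.8° V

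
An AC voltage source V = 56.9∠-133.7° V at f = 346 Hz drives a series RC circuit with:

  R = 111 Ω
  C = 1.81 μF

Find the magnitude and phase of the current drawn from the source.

Step 1 — Angular frequency: ω = 2π·f = 2π·346 = 2174 rad/s.
Step 2 — Component impedances:
  R: Z = R = 111 Ω
  C: Z = 1/(jωC) = -j/(ω·C) = 0 - j254.1 Ω
Step 3 — Series combination: Z_total = R + C = 111 - j254.1 Ω = 277.3∠-66.4° Ω.
Step 4 — Source phasor: V = 56.9∠-133.7° V = -39.31 - j41.14 V.
Step 5 — Ohm's law: I = V / Z_total = (-39.31 - j41.14) / (111 - j254.1) = 0.0792 - j0.1893 A.
Step 6 — Convert to polar: |I| = 0.2052 A, ∠I = -67.3°.

I = 0.2052∠-67.3° A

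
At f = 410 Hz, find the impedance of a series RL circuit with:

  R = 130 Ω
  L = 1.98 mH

Step 1 — Angular frequency: ω = 2π·f = 2π·410 = 2576 rad/s.
Step 2 — Component impedances:
  R: Z = R = 130 Ω
  L: Z = jωL = j·2576·0.00198 = 0 + j5.101 Ω
Step 3 — Series combination: Z_total = R + L = 130 + j5.101 Ω = 130.1∠2.2° Ω.

Z = 130 + j5.101 Ω = 130.1∠2.2° Ω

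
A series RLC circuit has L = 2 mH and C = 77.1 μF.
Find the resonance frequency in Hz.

Step 1 — Resonance condition Im(Z)=0 gives ω₀ = 1/√(LC).
Step 2 — ω₀ = 1/√(0.002·7.71e-05) = 2547 rad/s.
Step 3 — f₀ = ω₀/(2π) = 405.3 Hz.

f₀ = 405.3 Hz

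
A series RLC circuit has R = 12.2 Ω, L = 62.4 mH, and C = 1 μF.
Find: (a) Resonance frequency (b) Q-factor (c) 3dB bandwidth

Step 1 — Resonance condition Im(Z)=0 gives ω₀ = 1/√(LC).
Step 2 — ω₀ = 1/√(0.0624·1e-06) = 4003 rad/s.
Step 3 — f₀ = ω₀/(2π) = 637.1 Hz.
Step 4 — Series Q: Q = ω₀L/R = 4003·0.0624/12.2 = 20.48.
Step 5 — 3dB bandwidth: Δω = ω₀/Q = 195.5 rad/s; BW = Δω/(2π) = 31.12 Hz.

(a) f₀ = 637.1 Hz  (b) Q = 20.48  (c) BW = 31.12 Hz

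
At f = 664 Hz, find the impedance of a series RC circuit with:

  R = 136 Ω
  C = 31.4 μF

Step 1 — Angular frequency: ω = 2π·f = 2π·664 = 4172 rad/s.
Step 2 — Component impedances:
  R: Z = R = 136 Ω
  C: Z = 1/(jωC) = -j/(ω·C) = 0 - j7.633 Ω
Step 3 — Series combination: Z_total = R + C = 136 - j7.633 Ω = 136.2∠-3.2° Ω.

Z = 136 - j7.633 Ω = 136.2∠-3.2° Ω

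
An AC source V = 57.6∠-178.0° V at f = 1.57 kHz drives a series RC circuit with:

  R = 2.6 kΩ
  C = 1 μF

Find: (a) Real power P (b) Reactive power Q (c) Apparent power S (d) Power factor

Step 1 — Angular frequency: ω = 2π·f = 2π·1570 = 9865 rad/s.
Step 2 — Component impedances:
  R: Z = R = 2600 Ω
  C: Z = 1/(jωC) = -j/(ω·C) = 0 - j101.4 Ω
Step 3 — Series combination: Z_total = R + C = 2600 - j101.4 Ω = 2602∠-2.2° Ω.
Step 4 — Source phasor: V = 57.6∠-178.0° V = -57.56 - j2.01 V.
Step 5 — Current: I = V / Z = -0.02208 - j0.001634 A = 0.02214∠-175.8° A.
Step 6 — Complex power: S = V·I* = 1.274 - j0.04968 VA.
Step 7 — Real power: P = Re(S) = 1.274 W.
Step 8 — Reactive power: Q = Im(S) = -0.04968 VAR.
Step 9 — Apparent power: |S| = 1.275 VA.
Step 10 — Power factor: PF = P/|S| = 0.9992 (leading).

(a) P = 1.274 W  (b) Q = -0.04968 VAR  (c) S = 1.275 VA  (d) PF = 0.9992 (leading)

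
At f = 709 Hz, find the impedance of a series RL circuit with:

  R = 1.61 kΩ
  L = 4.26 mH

Step 1 — Angular frequency: ω = 2π·f = 2π·709 = 4455 rad/s.
Step 2 — Component impedances:
  R: Z = R = 1610 Ω
  L: Z = jωL = j·4455·0.00426 = 0 + j18.98 Ω
Step 3 — Series combination: Z_total = R + L = 1610 + j18.98 Ω = 1610∠0.7° Ω.

Z = 1610 + j18.98 Ω = 1610∠0.7° Ω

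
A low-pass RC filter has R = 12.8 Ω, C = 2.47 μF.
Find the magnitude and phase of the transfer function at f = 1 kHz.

Step 1 — Angular frequency: ω = 2π·1000 = 6283 rad/s.
Step 2 — Transfer function: H(jω) = 1/(1 + jωRC).
Step 3 — Denominator: 1 + jωRC = 1 + j·6283·12.8·2.47e-06 = 1 + j0.1986.
Step 4 — H = 0.962 - j0.1911.
Step 5 — Magnitude: |H| = 0.9808 (-0.2 dB); phase: φ = -11.2°.

|H| = 0.9808 (-0.2 dB), φ = -11.2°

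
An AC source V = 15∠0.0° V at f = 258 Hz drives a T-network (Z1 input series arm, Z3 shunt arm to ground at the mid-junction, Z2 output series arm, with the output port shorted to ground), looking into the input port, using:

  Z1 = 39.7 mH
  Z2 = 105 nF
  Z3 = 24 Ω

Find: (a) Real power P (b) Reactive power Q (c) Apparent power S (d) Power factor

Step 1 — Angular frequency: ω = 2π·f = 2π·258 = 1621 rad/s.
Step 2 — Component impedances:
  Z1: Z = jωL = j·1621·0.0397 = 0 + j64.36 Ω
  Z2: Z = 1/(jωC) = -j/(ω·C) = 0 - j5875 Ω
  Z3: Z = R = 24 Ω
Step 3 — With the output port shorted to ground, the output series arm Z2 runs from the junction to ground; the shunt arm Z3 also runs from the junction to ground. They appear in parallel: Z3 || Z2 = 24 - j0.09804 Ω.
Step 4 — Series with input arm Z1: Z_in = Z1 + (Z3 || Z2) = 24 + j64.26 Ω = 68.59∠69.5° Ω.
Step 5 — Source phasor: V = 15∠0.0° V = 15 V.
Step 6 — Current: I = V / Z = 0.07651 - j0.2049 A = 0.2187∠-69.5° A.
Step 7 — Complex power: S = V·I* = 1.148 + j3.073 VA.
Step 8 — Real power: P = Re(S) = 1.148 W.
Step 9 — Reactive power: Q = Im(S) = 3.073 VAR.
Step 10 — Apparent power: |S| = 3.28 VA.
Step 11 — Power factor: PF = P/|S| = 0.3499 (lagging).

(a) P = 1.148 W  (b) Q = 3.073 VAR  (c) S = 3.28 VA  (d) PF = 0.3499 (lagging)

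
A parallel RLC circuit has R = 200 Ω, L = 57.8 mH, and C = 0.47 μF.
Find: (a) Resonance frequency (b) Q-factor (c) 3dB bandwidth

Step 1 — Resonance: ω₀ = 1/√(LC) = 1/√(0.0578·4.7e-07) = 6067 rad/s.
Step 2 — f₀ = ω₀/(2π) = 965.6 Hz.
Step 3 — Parallel Q: Q = R/(ω₀L) = 200/(6067·0.0578) = 0.5703.
Step 4 — Bandwidth: Δω = ω₀/Q = 1.064e+04 rad/s; BW = Δω/(2π) = 1693 Hz.

(a) f₀ = 965.6 Hz  (b) Q = 0.5703  (c) BW = 1693 Hz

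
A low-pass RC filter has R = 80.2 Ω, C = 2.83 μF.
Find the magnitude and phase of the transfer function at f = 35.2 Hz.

Step 1 — Angular frequency: ω = 2π·35.2 = 221.2 rad/s.
Step 2 — Transfer function: H(jω) = 1/(1 + jωRC).
Step 3 — Denominator: 1 + jωRC = 1 + j·221.2·80.2·2.83e-06 = 1 + j0.0502.
Step 4 — H = 0.9975 - j0.05007.
Step 5 — Magnitude: |H| = 0.9987 (-0.0 dB); phase: φ = -2.9°.

|H| = 0.9987 (-0.0 dB), φ = -2.9°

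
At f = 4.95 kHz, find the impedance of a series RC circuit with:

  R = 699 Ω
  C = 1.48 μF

Step 1 — Angular frequency: ω = 2π·f = 2π·4950 = 3.11e+04 rad/s.
Step 2 — Component impedances:
  R: Z = R = 699 Ω
  C: Z = 1/(jωC) = -j/(ω·C) = 0 - j21.72 Ω
Step 3 — Series combination: Z_total = R + C = 699 - j21.72 Ω = 699.3∠-1.8° Ω.

Z = 699 - j21.72 Ω = 699.3∠-1.8° Ω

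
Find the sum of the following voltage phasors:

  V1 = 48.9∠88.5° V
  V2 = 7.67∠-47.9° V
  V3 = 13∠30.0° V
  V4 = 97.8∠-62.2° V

Step 1 — Convert each phasor to rectangular form:
  V1 = 48.9·(cos(88.5°) + j·sin(88.5°)) = 1.28 + j48.88 V
  V2 = 7.67·(cos(-47.9°) + j·sin(-47.9°)) = 5.142 - j5.691 V
  V3 = 13·(cos(30.0°) + j·sin(30.0°)) = 11.26 + j6.5 V
  V4 = 97.8·(cos(-62.2°) + j·sin(-62.2°)) = 45.61 - j86.51 V
Step 2 — Sum components: V_total = 63.29 - j36.82 V.
Step 3 — Convert to polar: |V_total| = 73.22 V, ∠V_total = -30.2°.

V_total = 73.22∠-30.2° V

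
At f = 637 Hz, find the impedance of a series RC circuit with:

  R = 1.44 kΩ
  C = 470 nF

Step 1 — Angular frequency: ω = 2π·f = 2π·637 = 4002 rad/s.
Step 2 — Component impedances:
  R: Z = R = 1440 Ω
  C: Z = 1/(jωC) = -j/(ω·C) = 0 - j531.6 Ω
Step 3 — Series combination: Z_total = R + C = 1440 - j531.6 Ω = 1535∠-20.3° Ω.

Z = 1440 - j531.6 Ω = 1535∠-20.3° Ω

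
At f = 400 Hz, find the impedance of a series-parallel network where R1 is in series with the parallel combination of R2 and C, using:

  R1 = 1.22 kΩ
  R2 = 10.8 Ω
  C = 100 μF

Step 1 — Angular frequency: ω = 2π·f = 2π·400 = 2513 rad/s.
Step 2 — Component impedances:
  R1: Z = R = 1220 Ω
  R2: Z = R = 10.8 Ω
  C: Z = 1/(jωC) = -j/(ω·C) = 0 - j3.979 Ω
Step 3 — Parallel branch: R2 || C = 1/(1/R2 + 1/C) = 1.291 - j3.503 Ω.
Step 4 — Series with R1: Z_total = R1 + (R2 || C) = 1221 - j3.503 Ω = 1221∠-0.2° Ω.

Z = 1221 - j3.503 Ω = 1221∠-0.2° Ω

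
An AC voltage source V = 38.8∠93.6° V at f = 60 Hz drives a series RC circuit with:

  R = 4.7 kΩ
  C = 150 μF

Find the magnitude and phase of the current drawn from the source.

Step 1 — Angular frequency: ω = 2π·f = 2π·60 = 377 rad/s.
Step 2 — Component impedances:
  R: Z = R = 4700 Ω
  C: Z = 1/(jωC) = -j/(ω·C) = 0 - j17.68 Ω
Step 3 — Series combination: Z_total = R + C = 4700 - j17.68 Ω = 4700∠-0.2° Ω.
Step 4 — Source phasor: V = 38.8∠93.6° V = -2.436 + j38.72 V.
Step 5 — Ohm's law: I = V / Z_total = (-2.436 + j38.72) / (4700 - j17.68) = -0.0005493 + j0.008237 A.
Step 6 — Convert to polar: |I| = 0.008255 A, ∠I = 93.8°.

I = 0.008255∠93.8° A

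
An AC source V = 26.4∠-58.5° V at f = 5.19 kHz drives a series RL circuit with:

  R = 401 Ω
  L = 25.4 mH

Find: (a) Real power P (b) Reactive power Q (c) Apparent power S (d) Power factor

Step 1 — Angular frequency: ω = 2π·f = 2π·5190 = 3.261e+04 rad/s.
Step 2 — Component impedances:
  R: Z = R = 401 Ω
  L: Z = jωL = j·3.261e+04·0.0254 = 0 + j828.3 Ω
Step 3 — Series combination: Z_total = R + L = 401 + j828.3 Ω = 920.3∠64.2° Ω.
Step 4 — Source phasor: V = 26.4∠-58.5° V = 13.79 - j22.51 V.
Step 5 — Current: I = V / Z = -0.01548 - j0.02415 A = 0.02869∠-122.7° A.
Step 6 — Complex power: S = V·I* = 0.33 + j0.6817 VA.
Step 7 — Real power: P = Re(S) = 0.33 W.
Step 8 — Reactive power: Q = Im(S) = 0.6817 VAR.
Step 9 — Apparent power: |S| = 0.7574 VA.
Step 10 — Power factor: PF = P/|S| = 0.4358 (lagging).

(a) P = 0.33 W  (b) Q = 0.6817 VAR  (c) S = 0.7574 VA  (d) PF = 0.4358 (lagging)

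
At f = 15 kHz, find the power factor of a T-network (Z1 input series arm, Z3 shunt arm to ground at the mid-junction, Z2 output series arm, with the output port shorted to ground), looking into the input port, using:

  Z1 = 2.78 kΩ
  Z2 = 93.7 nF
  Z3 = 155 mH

Step 1 — Angular frequency: ω = 2π·f = 2π·1.5e+04 = 9.425e+04 rad/s.
Step 2 — Component impedances:
  Z1: Z = R = 2780 Ω
  Z2: Z = 1/(jωC) = -j/(ω·C) = 0 - j113.2 Ω
  Z3: Z = jωL = j·9.425e+04·0.155 = 0 + j1.461e+04 Ω
Step 3 — With the output port shorted to ground, the output series arm Z2 runs from the junction to ground; the shunt arm Z3 also runs from the junction to ground. They appear in parallel: Z3 || Z2 = 0 - j114.1 Ω.
Step 4 — Series with input arm Z1: Z_in = Z1 + (Z3 || Z2) = 2780 - j114.1 Ω = 2782∠-2.4° Ω.
Step 5 — Power factor: PF = cos(φ) = Re(Z)/|Z| = 2780/2782.3 = 0.9992.
Step 6 — Type: Im(Z) = -114.1 ⇒ leading (phase φ = -2.4°).

PF = 0.9992 (leading, φ = -2.4°)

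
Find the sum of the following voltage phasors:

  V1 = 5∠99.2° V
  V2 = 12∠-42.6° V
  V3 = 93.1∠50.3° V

Step 1 — Convert each phasor to rectangular form:
  V1 = 5·(cos(99.2°) + j·sin(99.2°)) = -0.7994 + j4.936 V
  V2 = 12·(cos(-42.6°) + j·sin(-42.6°)) = 8.833 - j8.123 V
  V3 = 93.1·(cos(50.3°) + j·sin(50.3°)) = 59.47 + j71.63 V
Step 2 — Sum components: V_total = 67.5 + j68.44 V.
Step 3 — Convert to polar: |V_total| = 96.13 V, ∠V_total = 45.4°.

V_total = 96.13∠45.4° V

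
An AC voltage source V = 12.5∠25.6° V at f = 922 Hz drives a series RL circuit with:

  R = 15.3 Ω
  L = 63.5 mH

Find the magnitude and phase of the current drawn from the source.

Step 1 — Angular frequency: ω = 2π·f = 2π·922 = 5793 rad/s.
Step 2 — Component impedances:
  R: Z = R = 15.3 Ω
  L: Z = jωL = j·5793·0.0635 = 0 + j367.9 Ω
Step 3 — Series combination: Z_total = R + L = 15.3 + j367.9 Ω = 368.2∠87.6° Ω.
Step 4 — Source phasor: V = 12.5∠25.6° V = 11.27 + j5.401 V.
Step 5 — Ohm's law: I = V / Z_total = (11.27 + j5.401) / (15.3 + j367.9) = 0.01593 - j0.02998 A.
Step 6 — Convert to polar: |I| = 0.03395 A, ∠I = -62.0°.

I = 0.03395∠-62.0° A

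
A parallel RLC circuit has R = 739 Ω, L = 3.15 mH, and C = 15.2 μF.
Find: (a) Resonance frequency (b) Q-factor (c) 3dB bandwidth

Step 1 — Resonance: ω₀ = 1/√(LC) = 1/√(0.00315·1.52e-05) = 4570 rad/s.
Step 2 — f₀ = ω₀/(2π) = 727.3 Hz.
Step 3 — Parallel Q: Q = R/(ω₀L) = 739/(4570·0.00315) = 51.33.
Step 4 — Bandwidth: Δω = ω₀/Q = 89.02 rad/s; BW = Δω/(2π) = 14.17 Hz.

(a) f₀ = 727.3 Hz  (b) Q = 51.33  (c) BW = 14.17 Hz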